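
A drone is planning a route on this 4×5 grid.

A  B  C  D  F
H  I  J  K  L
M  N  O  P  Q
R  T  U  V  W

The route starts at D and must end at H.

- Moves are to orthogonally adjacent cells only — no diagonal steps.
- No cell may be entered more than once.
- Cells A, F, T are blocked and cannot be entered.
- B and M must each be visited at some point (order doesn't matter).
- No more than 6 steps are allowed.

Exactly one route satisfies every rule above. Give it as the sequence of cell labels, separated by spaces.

The budget equals the shortest possible length, so every move has to be on a shortest route through the required cells.
Route from D: left 2 to B, down 2 to N, left 1 to M, up 1 to H — 6 moves in all.
Check: all required cells visited; 6 ≤ 6 moves.

D C B I N M H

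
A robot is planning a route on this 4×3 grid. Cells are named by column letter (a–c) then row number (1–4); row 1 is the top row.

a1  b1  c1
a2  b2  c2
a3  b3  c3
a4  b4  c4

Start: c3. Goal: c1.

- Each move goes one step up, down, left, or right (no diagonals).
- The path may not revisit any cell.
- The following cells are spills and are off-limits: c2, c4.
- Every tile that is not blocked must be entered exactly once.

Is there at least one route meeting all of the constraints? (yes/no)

no

Colour the cells like a checkerboard: each orthogonal step flips colour, so a Hamiltonian route alternates colours. Here there are 6 cells of one colour and 4 of the other, with start on the same colour as the goal — the counts and endpoints can't be arranged into an alternating sequence of length 10, so no Hamiltonian route exists.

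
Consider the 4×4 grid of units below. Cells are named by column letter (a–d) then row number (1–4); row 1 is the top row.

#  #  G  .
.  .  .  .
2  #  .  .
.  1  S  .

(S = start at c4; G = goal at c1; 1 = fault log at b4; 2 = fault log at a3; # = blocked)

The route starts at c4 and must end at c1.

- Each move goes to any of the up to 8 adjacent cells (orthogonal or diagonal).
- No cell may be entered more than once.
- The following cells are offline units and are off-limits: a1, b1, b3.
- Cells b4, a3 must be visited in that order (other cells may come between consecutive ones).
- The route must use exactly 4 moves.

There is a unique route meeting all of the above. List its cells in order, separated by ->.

The waypoints must appear in the order b4, a3, with no cell reused.
Route from c4: left 1 to b4, up-left 1 to a3, up-right 2 to c1 — 4 moves in all.
Check: order respected (1 at step 1, 2 at step 2); 4 moves as required.

c4 -> b4 -> a3 -> b2 -> c1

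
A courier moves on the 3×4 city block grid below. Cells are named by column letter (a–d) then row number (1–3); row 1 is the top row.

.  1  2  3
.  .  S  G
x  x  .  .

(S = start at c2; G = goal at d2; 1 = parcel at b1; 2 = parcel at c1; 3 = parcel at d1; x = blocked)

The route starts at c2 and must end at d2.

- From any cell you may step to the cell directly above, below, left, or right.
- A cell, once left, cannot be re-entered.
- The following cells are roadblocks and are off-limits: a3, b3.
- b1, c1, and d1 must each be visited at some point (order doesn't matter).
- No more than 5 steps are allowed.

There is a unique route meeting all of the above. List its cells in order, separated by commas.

c2, b2, b1, c1, d1, d2

The budget equals the shortest possible length, so every move has to be on a shortest route through the required cells.
Route from c2: left to b2, up to b1, 2× right (reaching d1), down to d2 — 5 moves in all.
Check: all required cells visited; 5 ≤ 5 moves.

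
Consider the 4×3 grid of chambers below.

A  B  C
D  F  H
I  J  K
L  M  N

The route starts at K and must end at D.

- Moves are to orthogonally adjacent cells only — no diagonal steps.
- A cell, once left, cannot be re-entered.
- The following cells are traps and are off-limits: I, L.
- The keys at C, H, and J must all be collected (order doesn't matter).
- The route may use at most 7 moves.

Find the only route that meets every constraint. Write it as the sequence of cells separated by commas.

K, J, F, H, C, B, A, D

The budget equals the shortest possible length, so every move has to be on a shortest route through the required cells.
Route from K: left to J, up to F, right to H, up to C, 2× left (reaching A), down to D — 7 moves in all.
Check: all required cells visited; 7 ≤ 7 moves.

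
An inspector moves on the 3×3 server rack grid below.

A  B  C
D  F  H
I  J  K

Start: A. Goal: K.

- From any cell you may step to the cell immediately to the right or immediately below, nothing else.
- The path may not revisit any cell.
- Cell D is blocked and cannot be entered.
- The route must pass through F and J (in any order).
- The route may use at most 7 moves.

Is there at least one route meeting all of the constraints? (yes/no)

One route that works: A → B → F → J → K.

yes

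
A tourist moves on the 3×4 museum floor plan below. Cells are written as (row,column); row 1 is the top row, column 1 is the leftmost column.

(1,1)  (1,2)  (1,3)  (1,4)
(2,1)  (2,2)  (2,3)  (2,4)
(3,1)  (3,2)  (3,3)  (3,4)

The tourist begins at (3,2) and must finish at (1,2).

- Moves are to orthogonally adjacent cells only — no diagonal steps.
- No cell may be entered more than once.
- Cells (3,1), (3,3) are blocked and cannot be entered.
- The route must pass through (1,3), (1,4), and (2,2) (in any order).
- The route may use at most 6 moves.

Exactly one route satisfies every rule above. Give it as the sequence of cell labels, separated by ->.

Any route must reach (1,3), (1,4), and (2,2) and still end at (1,2) within 6 moves, so the order of the required stops is forced.
Route from (3,2): up 1 to (2,2), right 2 to (2,4), up 1 to (1,4), left 2 to (1,2) — 6 moves in all.
Check: all required cells visited; 6 ≤ 6 moves.

(3,2) -> (2,2) -> (2,3) -> (2,4) -> (1,4) -> (1,3) -> (1,2)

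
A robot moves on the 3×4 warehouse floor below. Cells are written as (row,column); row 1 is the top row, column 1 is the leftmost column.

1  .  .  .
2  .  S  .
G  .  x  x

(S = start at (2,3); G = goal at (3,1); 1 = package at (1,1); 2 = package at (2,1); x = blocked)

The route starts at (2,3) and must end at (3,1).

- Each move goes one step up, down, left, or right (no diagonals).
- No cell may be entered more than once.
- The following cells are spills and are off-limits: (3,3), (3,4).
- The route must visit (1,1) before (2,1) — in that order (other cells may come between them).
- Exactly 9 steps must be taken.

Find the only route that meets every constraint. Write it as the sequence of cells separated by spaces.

(2,3) (2,4) (1,4) (1,3) (1,2) (1,1) (2,1) (2,2) (3,2) (3,1)

The waypoints must appear in the order (1,1), (2,1), with no cell reused.
Route from (2,3): right 1 to (2,4), up 1 to (1,4), left 3 to (1,1), down 1 to (2,1), right 1 to (2,2), down 1 to (3,2), left 1 to (3,1) — 9 moves in all.
Check: order respected (1 at step 5, 2 at step 6); 9 moves as required.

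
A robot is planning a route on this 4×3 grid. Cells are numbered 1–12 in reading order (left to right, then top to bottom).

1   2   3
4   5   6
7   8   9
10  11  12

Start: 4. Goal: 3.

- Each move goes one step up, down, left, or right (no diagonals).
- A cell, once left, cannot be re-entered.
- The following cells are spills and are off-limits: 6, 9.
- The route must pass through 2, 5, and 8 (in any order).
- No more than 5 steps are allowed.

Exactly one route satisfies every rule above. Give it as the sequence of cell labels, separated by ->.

The 5-move cap with required stops at 2, 5, 8 leaves no slack for detours.
Route from 4: down 1 to 7, right 1 to 8, up 2 to 2, right 1 to 3 — 5 moves in all.
Check: all required cells visited; 5 ≤ 5 moves.

4 -> 7 -> 8 -> 5 -> 2 -> 3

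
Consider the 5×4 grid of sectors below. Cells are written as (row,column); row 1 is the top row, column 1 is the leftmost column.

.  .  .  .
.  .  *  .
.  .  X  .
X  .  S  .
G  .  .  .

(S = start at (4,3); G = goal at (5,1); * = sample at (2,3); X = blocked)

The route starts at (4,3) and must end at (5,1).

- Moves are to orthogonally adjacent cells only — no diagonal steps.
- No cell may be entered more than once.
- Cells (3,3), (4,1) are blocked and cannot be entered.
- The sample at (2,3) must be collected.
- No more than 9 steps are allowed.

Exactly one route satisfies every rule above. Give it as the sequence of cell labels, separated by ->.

(4,3) -> (4,4) -> (3,4) -> (2,4) -> (2,3) -> (2,2) -> (3,2) -> (4,2) -> (5,2) -> (5,1)

Any route must reach (2,3) and still end at (5,1) within 9 moves, so the order of the required stops is forced.
Route from (4,3): right 1 to (4,4), up 2 to (2,4), left 2 to (2,2), down 3 to (5,2), left 1 to (5,1) — 9 moves in all.
Check: all required cells visited; 9 ≤ 9 moves.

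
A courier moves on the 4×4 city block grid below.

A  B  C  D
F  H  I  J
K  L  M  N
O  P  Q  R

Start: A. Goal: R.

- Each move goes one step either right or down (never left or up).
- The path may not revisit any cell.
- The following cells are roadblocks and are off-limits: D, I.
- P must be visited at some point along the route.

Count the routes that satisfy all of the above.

4

A right/down-only route from A to R makes exactly 3 down-moves and 3 right-moves in some order.
With no other constraints that would be C(6,3) = 20 routes.
Split at P and multiply the segment counts (each segment already excludes blocked cells): A→P: 4; P→R: 1; product = 4.
That gives 4 routes.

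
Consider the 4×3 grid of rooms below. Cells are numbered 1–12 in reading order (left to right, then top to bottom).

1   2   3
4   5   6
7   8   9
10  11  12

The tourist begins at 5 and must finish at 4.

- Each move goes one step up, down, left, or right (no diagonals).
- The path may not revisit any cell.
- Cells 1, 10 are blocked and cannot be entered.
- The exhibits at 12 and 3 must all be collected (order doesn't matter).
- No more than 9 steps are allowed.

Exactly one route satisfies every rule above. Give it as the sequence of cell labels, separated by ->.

The 9-move cap with required stops at 12, 3 leaves no slack for detours.
Route from 5: up 1 to 2, right 1 to 3, down 3 to 12, left 1 to 11, up 1 to 8, left 1 to 7, up 1 to 4 — 9 moves in all.
Check: all required cells visited; 9 ≤ 9 moves.

5 -> 2 -> 3 -> 6 -> 9 -> 12 -> 11 -> 8 -> 7 -> 4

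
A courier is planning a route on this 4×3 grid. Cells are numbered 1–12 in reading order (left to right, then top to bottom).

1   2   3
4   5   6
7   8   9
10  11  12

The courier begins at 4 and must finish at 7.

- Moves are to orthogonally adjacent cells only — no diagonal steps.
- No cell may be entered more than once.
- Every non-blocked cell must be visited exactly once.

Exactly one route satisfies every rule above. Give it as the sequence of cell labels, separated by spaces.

4 1 2 3 6 5 8 9 12 11 10 7

Need to visit all 12 open cells exactly once, starting at 4 and ending at 7.
Cell 12 has only two open neighbours (9 and 11), so the path must pass straight through it: one of those is the cell it's entered from and the other is where it exits.
Route from 4: up to 1, 2× right (reaching 3), down to 6, left to 5, down to 8, right to 9, down to 12, 2× left (reaching 10), up to 7 — 11 moves in all.
Check: all 12 open cells covered.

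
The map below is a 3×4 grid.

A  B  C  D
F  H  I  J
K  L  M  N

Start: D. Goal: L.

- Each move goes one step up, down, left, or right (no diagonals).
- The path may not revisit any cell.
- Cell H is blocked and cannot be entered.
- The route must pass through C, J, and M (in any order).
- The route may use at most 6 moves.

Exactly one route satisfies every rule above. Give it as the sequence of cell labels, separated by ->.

D -> C -> I -> J -> N -> M -> L

Any route must reach C, J, and M and still end at L within 6 moves, so the order of the required stops is forced.
Route from D: left to C, down to I, right to J, down to N, 2× left (reaching L) — 6 moves in all.
Check: all required cells visited; 6 ≤ 6 moves.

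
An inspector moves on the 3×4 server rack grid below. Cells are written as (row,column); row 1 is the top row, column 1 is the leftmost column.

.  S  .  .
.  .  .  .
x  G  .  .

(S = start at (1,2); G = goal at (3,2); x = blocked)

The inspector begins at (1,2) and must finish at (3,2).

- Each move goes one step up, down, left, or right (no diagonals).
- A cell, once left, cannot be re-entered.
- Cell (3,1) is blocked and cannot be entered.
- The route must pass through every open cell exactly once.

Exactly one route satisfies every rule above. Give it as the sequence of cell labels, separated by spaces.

(1,2) (1,1) (2,1) (2,2) (2,3) (1,3) (1,4) (2,4) (3,4) (3,3) (3,2)

Need to visit all 11 open cells exactly once, starting at (1,2) and ending at (3,2).
Cell (3,4) has only two open neighbours ((2,4) and (3,3)), so the path must pass straight through it: one of those is the cell it's entered from and the other is where it exits.
Route from (1,2): left 1 to (1,1), down 1 to (2,1), right 2 to (2,3), up 1 to (1,3), right 1 to (1,4), down 2 to (3,4), left 2 to (3,2) — 10 moves in all.
Check: all 11 open cells covered.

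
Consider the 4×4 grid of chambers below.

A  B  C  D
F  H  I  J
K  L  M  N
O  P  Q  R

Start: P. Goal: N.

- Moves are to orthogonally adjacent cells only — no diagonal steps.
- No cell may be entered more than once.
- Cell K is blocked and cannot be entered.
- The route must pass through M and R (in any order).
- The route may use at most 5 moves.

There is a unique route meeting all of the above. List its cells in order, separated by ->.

P -> L -> M -> Q -> R -> N

The 5-move cap with required stops at M, R leaves no slack for detours.
Route from P: up to L, right to M, down to Q, right to R, up to N — 5 moves in all.
Check: all required cells visited; 5 ≤ 5 moves.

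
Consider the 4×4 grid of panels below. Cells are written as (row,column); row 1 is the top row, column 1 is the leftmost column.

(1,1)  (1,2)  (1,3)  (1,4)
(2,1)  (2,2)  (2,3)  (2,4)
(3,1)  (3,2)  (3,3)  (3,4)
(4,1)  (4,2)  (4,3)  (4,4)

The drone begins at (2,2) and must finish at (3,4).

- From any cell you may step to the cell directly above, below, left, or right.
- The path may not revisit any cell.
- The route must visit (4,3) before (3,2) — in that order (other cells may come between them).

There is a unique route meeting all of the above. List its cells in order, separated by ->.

The waypoints must appear in the order (4,3), (3,2), with no cell reused.
Route from (2,2): right 1 to (2,3), down 2 to (4,3), left 1 to (4,2), up 1 to (3,2), left 1 to (3,1), up 2 to (1,1), right 3 to (1,4), down 2 to (3,4) — 13 moves in all.
Check: order respected ((4,3) at step 3, (3,2) at step 5).

(2,2) -> (2,3) -> (3,3) -> (4,3) -> (4,2) -> (3,2) -> (3,1) -> (2,1) -> (1,1) -> (1,2) -> (1,3) -> (1,4) -> (2,4) -> (3,4)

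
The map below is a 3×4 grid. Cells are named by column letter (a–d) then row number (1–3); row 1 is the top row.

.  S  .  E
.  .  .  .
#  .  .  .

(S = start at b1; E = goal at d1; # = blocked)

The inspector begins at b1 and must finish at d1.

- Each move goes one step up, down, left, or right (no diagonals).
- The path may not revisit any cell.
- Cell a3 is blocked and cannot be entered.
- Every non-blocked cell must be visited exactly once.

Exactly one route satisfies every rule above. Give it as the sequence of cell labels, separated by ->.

Need to visit all 11 open cells exactly once, starting at b1 and ending at d1.
Cell d3 has only two open neighbours (d2 and c3), so the path must pass straight through it: one of those is the cell it's entered from and the other is where it exits.
Route from b1: left to a1, down to a2, right to b2, down to b3, 2× right (reaching d3), up to d2, left to c2, up to c1, right to d1 — 10 moves in all.
Check: all 11 open cells covered.

b1 -> a1 -> a2 -> b2 -> b3 -> c3 -> d3 -> d2 -> c2 -> c1 -> d1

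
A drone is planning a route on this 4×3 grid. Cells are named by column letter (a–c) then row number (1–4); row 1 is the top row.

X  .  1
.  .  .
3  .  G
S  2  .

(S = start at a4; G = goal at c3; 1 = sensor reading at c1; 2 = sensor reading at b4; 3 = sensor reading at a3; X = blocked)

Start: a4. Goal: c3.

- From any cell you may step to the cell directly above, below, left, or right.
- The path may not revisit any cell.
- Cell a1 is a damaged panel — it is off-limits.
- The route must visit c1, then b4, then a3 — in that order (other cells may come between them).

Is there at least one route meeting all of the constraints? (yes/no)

no

Ignoring the required order, 1 revisit-free route from a4 to c3 passes through all of c1, b4, and a3; the waypoint orders that occur are b4 → a3 → c1 (1) — never c1 → b4 → a3.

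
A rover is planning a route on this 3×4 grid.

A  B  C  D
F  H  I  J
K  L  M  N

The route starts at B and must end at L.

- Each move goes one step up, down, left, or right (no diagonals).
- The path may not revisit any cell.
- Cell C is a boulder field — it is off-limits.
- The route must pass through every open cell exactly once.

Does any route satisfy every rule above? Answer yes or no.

Cell D has only one open neighbour but is neither the start nor the goal, so a Hamiltonian route would have to both enter and leave it through the same neighbour — impossible without revisiting.

no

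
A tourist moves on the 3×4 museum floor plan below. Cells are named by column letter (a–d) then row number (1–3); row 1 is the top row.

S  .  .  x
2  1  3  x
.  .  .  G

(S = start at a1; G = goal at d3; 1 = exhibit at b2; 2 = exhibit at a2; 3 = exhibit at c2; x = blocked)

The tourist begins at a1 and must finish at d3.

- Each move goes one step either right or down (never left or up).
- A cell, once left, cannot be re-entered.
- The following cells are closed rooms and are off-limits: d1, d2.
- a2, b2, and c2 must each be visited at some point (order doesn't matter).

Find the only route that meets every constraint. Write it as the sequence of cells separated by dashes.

Moves only go right or down, so the column and row indices never decrease.
Route from a1: down to a2, 2× right (reaching c2), down to c3, right to d3 — 5 moves in all.
Check: all required cells visited.

a1 - a2 - b2 - c2 - c3 - d3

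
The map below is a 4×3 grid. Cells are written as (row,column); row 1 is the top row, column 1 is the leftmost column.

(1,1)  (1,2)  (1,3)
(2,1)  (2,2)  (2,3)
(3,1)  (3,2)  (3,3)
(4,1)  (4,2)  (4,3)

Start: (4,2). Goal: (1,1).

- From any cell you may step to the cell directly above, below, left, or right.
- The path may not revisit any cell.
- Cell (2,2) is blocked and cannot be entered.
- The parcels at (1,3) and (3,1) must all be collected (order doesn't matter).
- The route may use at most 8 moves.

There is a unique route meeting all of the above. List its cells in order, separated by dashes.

(4,2) - (4,1) - (3,1) - (3,2) - (3,3) - (2,3) - (1,3) - (1,2) - (1,1)

Any route must reach (1,3) and (3,1) and still end at (1,1) within 8 moves, so the order of the required stops is forced.
Route from (4,2): left to (4,1), up to (3,1), 2× right (reaching (3,3)), 2× up (reaching (1,3)), 2× left (reaching (1,1)) — 8 moves in all.
Check: all required cells visited; 8 ≤ 8 moves.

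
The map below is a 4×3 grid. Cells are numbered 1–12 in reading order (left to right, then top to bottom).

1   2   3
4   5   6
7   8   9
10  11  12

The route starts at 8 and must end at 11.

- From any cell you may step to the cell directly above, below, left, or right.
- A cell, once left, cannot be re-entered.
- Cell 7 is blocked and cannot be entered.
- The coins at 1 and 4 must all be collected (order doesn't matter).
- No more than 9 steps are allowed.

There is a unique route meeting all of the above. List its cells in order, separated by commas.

8, 5, 4, 1, 2, 3, 6, 9, 12, 11

Any route must reach 1 and 4 and still end at 11 within 9 moves, so the order of the required stops is forced.
Route from 8: up 1 to 5, left 1 to 4, up 1 to 1, right 2 to 3, down 3 to 12, left 1 to 11 — 9 moves in all.
Check: all required cells visited; 9 ≤ 9 moves.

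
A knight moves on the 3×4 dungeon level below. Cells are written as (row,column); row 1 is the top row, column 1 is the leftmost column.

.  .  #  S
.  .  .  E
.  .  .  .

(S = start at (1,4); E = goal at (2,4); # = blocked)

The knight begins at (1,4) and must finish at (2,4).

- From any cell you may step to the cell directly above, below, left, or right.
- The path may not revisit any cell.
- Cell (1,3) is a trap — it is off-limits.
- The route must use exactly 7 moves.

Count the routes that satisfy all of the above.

0

Need simple routes of exactly 7 moves from (1,4) to (2,4) (Manhattan distance 1, so 3 moves are spent on a detour and 3 undoing it).
No route satisfies every constraint, so the count is 0.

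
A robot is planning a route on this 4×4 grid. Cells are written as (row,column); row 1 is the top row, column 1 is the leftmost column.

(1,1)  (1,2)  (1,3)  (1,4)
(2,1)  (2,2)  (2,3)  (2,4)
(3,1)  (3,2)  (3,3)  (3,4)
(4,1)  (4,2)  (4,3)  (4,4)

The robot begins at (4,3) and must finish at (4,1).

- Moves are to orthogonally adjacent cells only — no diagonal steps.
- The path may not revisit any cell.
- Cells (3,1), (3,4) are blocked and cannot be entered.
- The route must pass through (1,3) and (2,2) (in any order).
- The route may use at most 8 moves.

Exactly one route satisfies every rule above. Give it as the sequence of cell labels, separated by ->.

(4,3) -> (3,3) -> (2,3) -> (1,3) -> (1,2) -> (2,2) -> (3,2) -> (4,2) -> (4,1)

The 8-move cap with required stops at (1,3), (2,2) leaves no slack for detours.
Route from (4,3): up 3 to (1,3), left 1 to (1,2), down 3 to (4,2), left 1 to (4,1) — 8 moves in all.
Check: all required cells visited; 8 ≤ 8 moves.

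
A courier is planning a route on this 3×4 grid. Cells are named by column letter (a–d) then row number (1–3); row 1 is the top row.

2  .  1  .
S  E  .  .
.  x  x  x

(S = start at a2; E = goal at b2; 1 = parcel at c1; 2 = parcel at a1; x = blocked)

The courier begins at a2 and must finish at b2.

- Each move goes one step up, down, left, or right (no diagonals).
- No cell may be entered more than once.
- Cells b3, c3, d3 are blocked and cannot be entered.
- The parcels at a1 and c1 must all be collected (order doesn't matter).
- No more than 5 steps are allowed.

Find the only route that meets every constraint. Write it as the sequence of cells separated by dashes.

a2 - a1 - b1 - c1 - c2 - b2

Any route must reach a1 and c1 and still end at b2 within 5 moves, so the order of the required stops is forced.
Route from a2: up 1 to a1, right 2 to c1, down 1 to c2, left 1 to b2 — 5 moves in all.
Check: all required cells visited; 5 ≤ 5 moves.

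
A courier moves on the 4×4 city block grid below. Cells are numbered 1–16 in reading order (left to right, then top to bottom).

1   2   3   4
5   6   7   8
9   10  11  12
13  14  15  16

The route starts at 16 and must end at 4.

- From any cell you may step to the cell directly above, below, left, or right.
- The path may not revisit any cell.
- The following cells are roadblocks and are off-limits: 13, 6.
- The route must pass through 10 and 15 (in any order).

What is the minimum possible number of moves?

Any route passes through 10 and 15 in some order between 16 and 4. Summing Manhattan distances along each leg and taking the cheapest ordering (16 → 15 → 10 → 4) gives a lower bound of 1 + 2 + 4 = 7 moves.
A route of 7 moves achieves this: 16 → 15 → 14 → 10 → 11 → 7 → 3 → 4.
Since 7 matches the lower bound, it is optimal.

7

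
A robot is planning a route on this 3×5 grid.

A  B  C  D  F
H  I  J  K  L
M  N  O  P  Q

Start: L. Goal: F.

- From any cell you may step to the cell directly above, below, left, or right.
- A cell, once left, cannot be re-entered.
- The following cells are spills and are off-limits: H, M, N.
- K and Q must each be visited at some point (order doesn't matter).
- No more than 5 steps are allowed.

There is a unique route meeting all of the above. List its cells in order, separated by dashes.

L - Q - P - K - D - F

The 5-move cap with required stops at K, Q leaves no slack for detours.
Route from L: down 1 to Q, left 1 to P, up 2 to D, right 1 to F — 5 moves in all.
Check: all required cells visited; 5 ≤ 5 moves.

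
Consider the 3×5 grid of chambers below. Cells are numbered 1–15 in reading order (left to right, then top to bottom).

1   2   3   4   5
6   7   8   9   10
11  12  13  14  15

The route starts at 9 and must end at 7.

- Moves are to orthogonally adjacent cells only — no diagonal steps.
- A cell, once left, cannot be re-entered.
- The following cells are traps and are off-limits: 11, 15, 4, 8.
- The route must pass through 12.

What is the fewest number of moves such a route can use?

4

Any route passes through 12 somewhere between 9 and 7. Summing Manhattan distances along the two legs (9 → 12 → 7) gives a lower bound of 3 + 1 = 4 moves.
A route of 4 moves achieves this: 9 → 14 → 13 → 12 → 7.
Since 4 matches the lower bound, it is optimal.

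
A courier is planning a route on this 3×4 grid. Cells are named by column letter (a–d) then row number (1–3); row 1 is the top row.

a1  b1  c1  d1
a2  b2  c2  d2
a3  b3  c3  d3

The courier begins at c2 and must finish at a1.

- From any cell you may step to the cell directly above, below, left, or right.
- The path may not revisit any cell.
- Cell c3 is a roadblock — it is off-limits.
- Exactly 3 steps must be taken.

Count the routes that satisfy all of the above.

3

Need simple routes of exactly 3 moves from c2 to a1 (Manhattan distance 3, so 0 moves are spent on a detour and 0 undoing it).
Enumerating: c2 c1 b1 a1 | c2 b2 b1 a1 | c2 b2 a2 a1.
That gives 3 routes.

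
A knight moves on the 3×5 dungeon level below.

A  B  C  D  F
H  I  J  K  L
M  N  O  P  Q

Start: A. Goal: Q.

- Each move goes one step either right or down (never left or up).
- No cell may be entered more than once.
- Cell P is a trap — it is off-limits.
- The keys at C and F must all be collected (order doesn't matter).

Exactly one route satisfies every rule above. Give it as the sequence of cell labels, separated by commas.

Moves only go right or down, so the column and row indices never decrease.
Route from A: 4× right (reaching F), 2× down (reaching Q) — 6 moves in all.
Check: all required cells visited.

A, B, C, D, F, L, Q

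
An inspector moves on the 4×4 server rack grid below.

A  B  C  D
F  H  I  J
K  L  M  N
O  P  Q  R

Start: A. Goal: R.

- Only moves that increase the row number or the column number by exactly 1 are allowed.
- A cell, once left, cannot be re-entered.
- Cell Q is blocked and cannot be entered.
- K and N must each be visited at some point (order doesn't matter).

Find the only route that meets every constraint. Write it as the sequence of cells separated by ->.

Moves only go right or down, so the column and row indices never decrease.
Route from A: 2× down (reaching K), 3× right (reaching N), down to R — 6 moves in all.
Check: all required cells visited.

A -> F -> K -> L -> M -> N -> R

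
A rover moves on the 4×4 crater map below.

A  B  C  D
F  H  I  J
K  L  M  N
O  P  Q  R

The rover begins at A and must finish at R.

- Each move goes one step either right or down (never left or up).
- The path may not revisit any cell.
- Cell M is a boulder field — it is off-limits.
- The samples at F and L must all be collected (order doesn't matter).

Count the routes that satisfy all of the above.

2

A right/down-only route from A to R makes exactly 3 down-moves and 3 right-moves in some order.
With no other constraints that would be C(6,3) = 20 routes.
A monotone route can only reach the required cells in the order F, L, so split there and multiply the segment counts (each segment already excludes blocked cells): A→F: 1; F→L: 2; L→R: 1; product = 2.
That gives 2 routes.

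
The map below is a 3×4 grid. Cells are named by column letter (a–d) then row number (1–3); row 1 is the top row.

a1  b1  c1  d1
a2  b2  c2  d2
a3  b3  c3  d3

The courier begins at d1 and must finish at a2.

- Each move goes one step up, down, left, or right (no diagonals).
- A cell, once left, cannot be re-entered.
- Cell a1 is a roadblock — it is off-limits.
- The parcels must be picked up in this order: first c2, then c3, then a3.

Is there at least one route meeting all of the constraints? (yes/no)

One route that works: d1 → d2 → c2 → c3 → b3 → a3 → a2.

yes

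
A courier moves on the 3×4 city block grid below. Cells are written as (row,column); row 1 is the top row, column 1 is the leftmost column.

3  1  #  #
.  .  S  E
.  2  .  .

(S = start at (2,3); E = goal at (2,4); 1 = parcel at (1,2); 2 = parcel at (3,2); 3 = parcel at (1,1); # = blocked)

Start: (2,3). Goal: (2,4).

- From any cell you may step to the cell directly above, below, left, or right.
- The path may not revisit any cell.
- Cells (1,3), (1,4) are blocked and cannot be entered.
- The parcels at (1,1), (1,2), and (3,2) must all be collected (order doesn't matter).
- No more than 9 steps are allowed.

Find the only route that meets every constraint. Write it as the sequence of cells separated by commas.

The budget equals the shortest possible length, so every move has to be on a shortest route through the required cells.
Route from (2,3): left 1 to (2,2), up 1 to (1,2), left 1 to (1,1), down 2 to (3,1), right 3 to (3,4), up 1 to (2,4) — 9 moves in all.
Check: all required cells visited; 9 ≤ 9 moves.

(2,3), (2,2), (1,2), (1,1), (2,1), (3,1), (3,2), (3,3), (3,4), (2,4)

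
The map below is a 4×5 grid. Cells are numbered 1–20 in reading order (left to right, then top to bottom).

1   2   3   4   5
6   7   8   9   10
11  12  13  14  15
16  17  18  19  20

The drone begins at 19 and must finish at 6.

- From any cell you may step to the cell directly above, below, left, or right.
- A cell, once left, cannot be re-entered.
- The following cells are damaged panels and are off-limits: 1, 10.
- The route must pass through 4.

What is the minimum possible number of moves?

7

Any route passes through 4 somewhere between 19 and 6. Summing Manhattan distances along the two legs (19 → 4 → 6) gives a lower bound of 3 + 4 = 7 moves.
A route of 7 moves achieves this: 19 → 14 → 9 → 4 → 3 → 8 → 7 → 6.
Since 7 matches the lower bound, it is optimal.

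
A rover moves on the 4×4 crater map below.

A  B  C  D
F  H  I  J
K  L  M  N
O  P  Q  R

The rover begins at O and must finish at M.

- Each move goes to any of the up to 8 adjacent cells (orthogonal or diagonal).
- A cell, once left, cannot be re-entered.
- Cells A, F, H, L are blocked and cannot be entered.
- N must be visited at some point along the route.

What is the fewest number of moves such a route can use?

4

Any route passes through N somewhere between O and M. Summing Chebyshev distances along the two legs (O → N → M) gives a lower bound of 3 + 1 = 4 moves.
A route of 4 moves achieves this: O → P → Q → N → M.
Since 4 matches the lower bound, it is optimal.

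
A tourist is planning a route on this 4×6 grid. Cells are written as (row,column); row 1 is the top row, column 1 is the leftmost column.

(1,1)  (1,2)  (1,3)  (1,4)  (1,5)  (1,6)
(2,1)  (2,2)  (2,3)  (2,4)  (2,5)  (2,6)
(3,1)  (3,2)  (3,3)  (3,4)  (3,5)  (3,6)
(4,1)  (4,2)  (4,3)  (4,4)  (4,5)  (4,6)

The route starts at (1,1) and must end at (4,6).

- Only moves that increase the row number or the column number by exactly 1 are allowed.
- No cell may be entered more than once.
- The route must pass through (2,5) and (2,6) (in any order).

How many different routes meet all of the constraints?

5

A right/down-only route from (1,1) to (4,6) makes exactly 3 down-moves and 5 right-moves in some order.
With no other constraints that would be C(8,3) = 56 routes.
A monotone route can only reach the required cells in the order (2,5), (2,6), so split there and multiply the segment counts: (1,1)→(2,5): 5; (2,5)→(2,6): 1; (2,6)→(4,6): 1; product = 5.
That gives 5 routes.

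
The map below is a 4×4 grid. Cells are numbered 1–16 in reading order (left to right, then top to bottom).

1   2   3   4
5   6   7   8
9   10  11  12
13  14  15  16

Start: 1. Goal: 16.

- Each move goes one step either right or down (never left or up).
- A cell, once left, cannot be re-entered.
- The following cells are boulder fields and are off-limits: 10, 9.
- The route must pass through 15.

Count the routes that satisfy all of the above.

3

A right/down-only route from 1 to 16 makes exactly 3 down-moves and 3 right-moves in some order.
With no other constraints that would be C(6,3) = 20 routes.
Split at 15 and multiply the segment counts (each segment already excludes blocked cells): 1→15: 3; 15→16: 1; product = 3.
That gives 3 routes.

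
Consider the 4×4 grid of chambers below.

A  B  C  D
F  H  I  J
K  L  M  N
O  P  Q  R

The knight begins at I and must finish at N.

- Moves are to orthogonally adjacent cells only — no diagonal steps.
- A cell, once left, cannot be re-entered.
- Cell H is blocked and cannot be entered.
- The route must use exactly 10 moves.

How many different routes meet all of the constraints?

8

Need simple routes of exactly 10 moves from I to N (Manhattan distance 2, so 4 moves are spent on a detour and 4 undoing it).
Enumerating: I C B A F K O P L M N | I C B A F K O P Q M N | I C B A F K O P Q R N | I C B A F K L P Q M N | I C B A F K L P Q R N | I C B A F K L M Q R N | I M L K F A B C D J N | I J D C B A F K L M N.
That gives 8 routes.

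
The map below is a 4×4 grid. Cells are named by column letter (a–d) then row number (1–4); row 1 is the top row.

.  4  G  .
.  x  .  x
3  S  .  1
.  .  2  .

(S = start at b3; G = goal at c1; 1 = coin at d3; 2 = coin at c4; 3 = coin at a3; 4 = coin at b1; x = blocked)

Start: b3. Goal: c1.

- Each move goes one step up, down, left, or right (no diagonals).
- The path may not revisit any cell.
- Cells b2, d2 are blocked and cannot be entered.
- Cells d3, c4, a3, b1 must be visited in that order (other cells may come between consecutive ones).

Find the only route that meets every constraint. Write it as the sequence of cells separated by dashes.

The waypoints must appear in the order d3, c4, a3, b1, with no cell reused.
Route from b3: 2× right (reaching d3), down to d4, 3× left (reaching a4), 3× up (reaching a1), 2× right (reaching c1) — 11 moves in all.
Check: order respected (1 at step 2, 2 at step 4, 3 at step 7, 4 at step 10).

b3 - c3 - d3 - d4 - c4 - b4 - a4 - a3 - a2 - a1 - b1 - c1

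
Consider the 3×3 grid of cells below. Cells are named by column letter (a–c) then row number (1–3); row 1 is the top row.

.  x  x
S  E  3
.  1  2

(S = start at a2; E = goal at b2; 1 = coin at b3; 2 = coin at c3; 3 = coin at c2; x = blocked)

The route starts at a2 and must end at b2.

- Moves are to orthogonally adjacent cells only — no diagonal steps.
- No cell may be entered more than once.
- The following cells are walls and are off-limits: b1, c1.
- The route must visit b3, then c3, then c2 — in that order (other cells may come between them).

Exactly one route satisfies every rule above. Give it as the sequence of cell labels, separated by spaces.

a2 a3 b3 c3 c2 b2

The waypoints must appear in the order b3, c3, c2, with no cell reused.
Route from a2: down 1 to a3, right 2 to c3, up 1 to c2, left 1 to b2 — 5 moves in all.
Check: order respected (1 at step 2, 2 at step 3, 3 at step 4).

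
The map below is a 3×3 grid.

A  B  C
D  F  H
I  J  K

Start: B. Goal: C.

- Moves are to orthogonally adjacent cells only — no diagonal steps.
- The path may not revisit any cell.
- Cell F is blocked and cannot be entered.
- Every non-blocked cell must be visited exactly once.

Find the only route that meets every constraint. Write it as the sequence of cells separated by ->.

Need to visit all 8 open cells exactly once, starting at B and ending at C.
Cell D has only two open neighbours (A and I), so the path must pass straight through it: one of those is the cell it's entered from and the other is where it exits.
Route from B: left to A, 2× down (reaching I), 2× right (reaching K), 2× up (reaching C) — 7 moves in all.
Check: all 8 open cells covered.

B -> A -> D -> I -> J -> K -> H -> C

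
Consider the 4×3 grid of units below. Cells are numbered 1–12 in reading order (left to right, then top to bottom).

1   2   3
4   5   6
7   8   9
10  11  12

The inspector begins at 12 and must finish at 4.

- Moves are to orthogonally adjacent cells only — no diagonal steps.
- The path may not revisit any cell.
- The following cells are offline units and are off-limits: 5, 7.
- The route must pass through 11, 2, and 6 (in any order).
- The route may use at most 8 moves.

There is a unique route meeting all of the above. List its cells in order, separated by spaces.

12 11 8 9 6 3 2 1 4

Any route must reach 11, 2, and 6 and still end at 4 within 8 moves, so the order of the required stops is forced.
Route from 12: left to 11, up to 8, right to 9, 2× up (reaching 3), 2× left (reaching 1), down to 4 — 8 moves in all.
Check: all required cells visited; 8 ≤ 8 moves.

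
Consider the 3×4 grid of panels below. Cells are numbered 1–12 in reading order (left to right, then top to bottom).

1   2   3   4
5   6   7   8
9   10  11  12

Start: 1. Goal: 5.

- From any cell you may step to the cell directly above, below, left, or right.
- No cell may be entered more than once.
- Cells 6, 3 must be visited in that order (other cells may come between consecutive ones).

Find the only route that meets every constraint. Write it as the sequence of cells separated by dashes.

The waypoints must appear in the order 6, 3, with no cell reused.
Route from 1: right to 2, down to 6, right to 7, up to 3, right to 4, 2× down (reaching 12), 3× left (reaching 9), up to 5 — 11 moves in all.
Check: order respected (6 at step 2, 3 at step 4).

1 - 2 - 6 - 7 - 3 - 4 - 8 - 12 - 11 - 10 - 9 - 5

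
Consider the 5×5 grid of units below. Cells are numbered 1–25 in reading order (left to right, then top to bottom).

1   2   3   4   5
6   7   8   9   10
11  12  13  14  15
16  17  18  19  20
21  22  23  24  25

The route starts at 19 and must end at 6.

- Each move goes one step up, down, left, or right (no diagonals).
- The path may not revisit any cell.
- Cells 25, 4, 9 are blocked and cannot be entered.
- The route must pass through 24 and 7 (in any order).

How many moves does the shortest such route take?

Any route passes through 24 and 7 in some order between 19 and 6. Summing Manhattan distances along each leg and taking the cheapest ordering (19 → 24 → 7 → 6) gives a lower bound of 1 + 5 + 1 = 7 moves.
A route of 7 moves achieves this: 19 → 24 → 23 → 18 → 13 → 8 → 7 → 6.
Since 7 matches the lower bound, it is optimal.

7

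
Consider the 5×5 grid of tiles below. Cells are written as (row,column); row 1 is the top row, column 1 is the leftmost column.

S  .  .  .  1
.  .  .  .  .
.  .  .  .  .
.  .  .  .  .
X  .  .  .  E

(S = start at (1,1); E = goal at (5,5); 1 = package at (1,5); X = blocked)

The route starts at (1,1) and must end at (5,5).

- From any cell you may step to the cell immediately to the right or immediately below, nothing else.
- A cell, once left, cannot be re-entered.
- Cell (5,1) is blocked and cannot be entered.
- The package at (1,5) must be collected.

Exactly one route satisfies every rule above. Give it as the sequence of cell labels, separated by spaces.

(1,1) (1,2) (1,3) (1,4) (1,5) (2,5) (3,5) (4,5) (5,5)

Moves only go right or down, so the column and row indices never decrease.
Route from (1,1): right 4 to (1,5), down 4 to (5,5) — 8 moves in all.
Check: all required cells visited.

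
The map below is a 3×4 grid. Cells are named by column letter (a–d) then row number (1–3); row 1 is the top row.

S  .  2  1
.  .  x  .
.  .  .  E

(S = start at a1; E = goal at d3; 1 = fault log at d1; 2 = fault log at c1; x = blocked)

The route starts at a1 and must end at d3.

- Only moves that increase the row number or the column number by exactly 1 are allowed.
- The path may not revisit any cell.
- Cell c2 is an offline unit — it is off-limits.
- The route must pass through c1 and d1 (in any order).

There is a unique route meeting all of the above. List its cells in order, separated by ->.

a1 -> b1 -> c1 -> d1 -> d2 -> d3

Moves only go right or down, so the column and row indices never decrease.
Route from a1: right 3 to d1, down 2 to d3 — 5 moves in all.
Check: all required cells visited.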